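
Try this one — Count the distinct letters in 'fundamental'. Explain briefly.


Unique letters in 'fundamental': {a, d, e, f, l, m, n, t, u} = 9 distinct letters.

9


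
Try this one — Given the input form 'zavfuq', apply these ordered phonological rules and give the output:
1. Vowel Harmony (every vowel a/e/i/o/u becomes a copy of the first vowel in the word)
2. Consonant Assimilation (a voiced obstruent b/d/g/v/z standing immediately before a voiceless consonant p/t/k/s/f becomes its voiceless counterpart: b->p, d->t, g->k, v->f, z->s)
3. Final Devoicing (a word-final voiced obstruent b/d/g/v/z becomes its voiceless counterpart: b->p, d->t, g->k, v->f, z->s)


Starting form: 'zavfuq'
Rule 1: Vowel Harmony: all vowels become 'a' (matching first vowel). 'zavfuq' -> 'zavfaq'
Rule 2: Consonant Assimilation: voiced obstruent before voiceless consonant becomes voiceless ('vf' -> 'ff'). 'zavfaq' -> 'zaffaq'
Rule 3: Final Devoicing: final consonant 'q' is not one of the voiced obstruents b/d/g/v/z. No change.
Final form: 'zaffaq'

zaffaq


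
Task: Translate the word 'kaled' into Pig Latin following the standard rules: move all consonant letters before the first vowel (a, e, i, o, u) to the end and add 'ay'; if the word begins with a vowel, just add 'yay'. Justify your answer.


'kaled': move consonant cluster 'k' to end and add 'ay': 'aledkay'.

aledkay


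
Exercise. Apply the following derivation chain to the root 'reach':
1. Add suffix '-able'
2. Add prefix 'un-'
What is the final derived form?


Step 1: Add suffix '-able' to 'reach' = 'reachable'
Step 2: Add prefix 'un-' to 'reachable' = 'unreachable'

unreachable


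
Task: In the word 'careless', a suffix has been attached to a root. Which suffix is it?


The word 'careless' = 'care' (root) + '-less' (suffix). The suffix is '-less'.

less


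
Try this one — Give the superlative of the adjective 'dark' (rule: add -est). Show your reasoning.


Apply superlative formation (add -est): 'dark' -> 'darkest'.

darkest


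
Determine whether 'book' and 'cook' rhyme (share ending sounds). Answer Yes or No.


Rime (stressed vowel + following sounds) of 'book': -ook = /ʊk/
Rime of 'cook': -ook = /ʊk/
/ʊk/ and /ʊk/ are the same ending sound, so the words rhyme.

Yes


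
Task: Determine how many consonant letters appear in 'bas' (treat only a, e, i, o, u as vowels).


Consonants in 'bas': b, s = 2 consonants.

2


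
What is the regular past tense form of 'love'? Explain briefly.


Apply rule: Add -d (word ends in -e). 'love' becomes 'loved'.

loved


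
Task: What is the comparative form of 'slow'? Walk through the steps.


Apply comparative formation (add -er): 'slow' -> 'slower'.

slower


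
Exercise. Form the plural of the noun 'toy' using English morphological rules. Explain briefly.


Apply rule: Add -s. 'toy' becomes 'toys'.

toys


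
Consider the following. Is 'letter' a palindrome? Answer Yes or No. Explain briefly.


Forward: 'letter'
Reversed: 'rettel'
They differ.

No


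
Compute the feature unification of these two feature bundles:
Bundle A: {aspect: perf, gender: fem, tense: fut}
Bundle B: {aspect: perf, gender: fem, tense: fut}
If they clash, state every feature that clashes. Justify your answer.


Compare features:
aspect: A=perf vs B=perf -> unified: perf
gender: A=fem vs B=fem -> unified: fem
tense: A=fut vs B=fut -> unified: fut
No clashes found.

Unified: {aspect: perf, gender: fem, tense: fut}


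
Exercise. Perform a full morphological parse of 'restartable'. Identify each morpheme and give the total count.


Step 1: Identify prefix: 're' (meaning: again)
Step 2: Identify root: 'start'
Step 3: Identify suffix(es): 'able'
Decomposition: re- (prefix: again) + start (root) + -able (suffix: capable of)
Total morphemes: 3

3 morphemes (re- (prefix: again) + start (root) + -able (suffix: capable of))


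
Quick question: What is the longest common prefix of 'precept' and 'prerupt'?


Compare from the start: 3 characters match: 'pre'. Mismatch at position 4: 'c' vs 'r'.

pre


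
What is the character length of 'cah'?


Spell out 'cah' and number each letter: c(1), a(2), h(3). Total: 3 letters.

3


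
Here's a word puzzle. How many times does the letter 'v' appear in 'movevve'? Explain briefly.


Letter 'v' in 'movevve': found at position(s) 3, 5, 6 = 3 occurrence(s).

3


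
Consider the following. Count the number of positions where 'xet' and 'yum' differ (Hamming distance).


Alignment:
Position 1: 'x' vs 'y' = DIFFER
Position 2: 'e' vs 'u' = DIFFER
Position 3: 't' vs 'm' = DIFFER
Total differences: 3

3


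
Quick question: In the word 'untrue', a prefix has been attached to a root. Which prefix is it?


The word 'untrue' = 'un' (prefix) + 'true' (root). The prefix is 'un'.

un


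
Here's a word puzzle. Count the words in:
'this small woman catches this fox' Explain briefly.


Split into words: this | small | woman | catches | this | fox = 6 words.

6


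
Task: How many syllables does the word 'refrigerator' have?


Break 'refrigerator' into syllables: re-frig-er-a-tor -> re | frig | er | a | tor = 5 syllables

5 syllables


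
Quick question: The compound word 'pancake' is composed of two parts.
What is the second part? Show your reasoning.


Split 'pancake' into 'pan' + 'cake'. The second part is 'cake'.

cake


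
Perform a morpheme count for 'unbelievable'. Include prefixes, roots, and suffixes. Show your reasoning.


Decomposition: un- (prefix) + believe (root) + -able (suffix) = 3 morpheme(s)

3 morphemes


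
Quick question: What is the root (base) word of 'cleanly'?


Remove suffix '-ly' from 'cleanly' to get root 'clean'.

clean


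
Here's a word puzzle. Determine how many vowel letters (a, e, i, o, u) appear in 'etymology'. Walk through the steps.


Vowels in 'etymology': e, o, o = 3 vowels.

3


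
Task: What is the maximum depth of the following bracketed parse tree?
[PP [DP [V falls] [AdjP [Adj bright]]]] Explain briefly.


Count bracket nesting levels:
'[' at pos 0: depth = 1
'[' at pos 4: depth = 2
'[' at pos 8: depth = 3
'[' at pos 18: depth = 3
'[' at pos 24: depth = 4
Maximum depth reached: 4

4


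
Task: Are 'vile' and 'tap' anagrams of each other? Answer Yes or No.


Sorted letters of 'vile': 'eilv'
Sorted letters of 'tap': 'apt'
They do not match.

No


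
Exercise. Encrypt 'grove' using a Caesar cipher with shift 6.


Shift each letter by 6: g -> m, r -> x, o -> u, v -> b, e -> k. Result: 'mxubk'.

mxubk


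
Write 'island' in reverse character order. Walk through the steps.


Reverse 'island' character by character: 'dnalsi'.

dnalsi


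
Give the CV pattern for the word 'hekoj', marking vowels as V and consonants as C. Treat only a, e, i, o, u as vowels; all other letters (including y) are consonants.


Letter mapping: h = C, e = V, k = C, o = V, j = C.

CVCVC


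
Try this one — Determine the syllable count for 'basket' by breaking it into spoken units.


Break 'basket' into syllables: bas-ket -> bas | ket = 2 syllables

2 syllables


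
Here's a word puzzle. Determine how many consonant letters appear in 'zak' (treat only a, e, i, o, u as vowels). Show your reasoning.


Consonants in 'zak': z, k = 2 consonants.

2


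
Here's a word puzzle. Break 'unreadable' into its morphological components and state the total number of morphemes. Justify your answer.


Step 1: Identify prefix: 'un' (meaning: not/reverse)
Step 2: Identify root: 'read'
Step 3: Identify suffix(es): 'able'
Decomposition: un- (prefix: not/reverse) + read (root) + -able (suffix: capable of)
Total morphemes: 3

3 morphemes (un- (prefix: not/reverse) + read (root) + -able (suffix: capable of))


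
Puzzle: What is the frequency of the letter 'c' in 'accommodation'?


Letter 'c' in 'accommodation': found at position(s) 2, 3 = 2 occurrence(s).

2


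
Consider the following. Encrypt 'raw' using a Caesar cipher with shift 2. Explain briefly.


Shift each letter by 2: r -> t, a -> c, w -> y. Result: 'tcy'.

tcy


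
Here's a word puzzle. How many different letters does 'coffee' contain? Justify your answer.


Unique letters in 'coffee': {c, e, f, o} = 4 distinct letters.

4


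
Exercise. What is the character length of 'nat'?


Spell out 'nat' and number each letter: n(1), a(2), t(3). Total: 3 letters.

3


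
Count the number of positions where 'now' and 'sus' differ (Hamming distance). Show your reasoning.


Alignment:
Position 1: 'n' vs 's' = DIFFER
Position 2: 'o' vs 'u' = DIFFER
Position 3: 'w' vs 's' = DIFFER
Total differences: 3

3


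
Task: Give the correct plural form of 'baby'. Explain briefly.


Apply rule: Change -y to -ies (consonant + y). 'baby' becomes 'babies'.

babies


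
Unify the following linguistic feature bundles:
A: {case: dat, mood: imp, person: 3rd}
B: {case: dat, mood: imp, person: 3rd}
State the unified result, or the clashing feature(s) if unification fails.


Compare features:
case: A=dat vs B=dat -> unified: dat
mood: A=imp vs B=imp -> unified: imp
person: A=3rd vs B=3rd -> unified: 3rd
No clashes found.

Unified: {case: dat, mood: imp, person: 3rd}


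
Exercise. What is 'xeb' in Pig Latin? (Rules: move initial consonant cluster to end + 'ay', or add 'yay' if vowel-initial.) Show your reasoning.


'xeb': move consonant cluster 'x' to end and add 'ay': 'ebxay'.

ebxay


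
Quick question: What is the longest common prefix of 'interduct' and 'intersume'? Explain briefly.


Compare from the start: 5 characters match: 'inter'. Mismatch at position 6: 'd' vs 's'.

inter


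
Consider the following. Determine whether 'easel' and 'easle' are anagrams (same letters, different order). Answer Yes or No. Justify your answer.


Sorted letters of 'easel': 'aeels'
Sorted letters of 'easle': 'aeels'
They match.

Yes


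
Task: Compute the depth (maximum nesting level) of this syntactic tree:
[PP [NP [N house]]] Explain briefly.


Count bracket nesting levels:
'[' at pos 0: depth = 1
'[' at pos 4: depth = 2
'[' at pos 8: depth = 3
Maximum depth reached: 3

3


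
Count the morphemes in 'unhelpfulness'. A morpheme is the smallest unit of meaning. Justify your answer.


Decomposition: un- (prefix) + help (root) + -ful (suffix) + -ness (suffix) = 4 morpheme(s)

4 morphemes


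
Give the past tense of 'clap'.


Apply rule: Double final consonant and add -ed. 'clap' becomes 'clapped'.

clapped


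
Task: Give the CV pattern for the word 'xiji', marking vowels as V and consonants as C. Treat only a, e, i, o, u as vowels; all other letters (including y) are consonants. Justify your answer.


Letter mapping: x = C, i = V, j = C, i = V.

CVCV


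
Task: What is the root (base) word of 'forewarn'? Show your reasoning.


Remove prefix 'fore' from 'forewarn' to get root 'warn'.

warn


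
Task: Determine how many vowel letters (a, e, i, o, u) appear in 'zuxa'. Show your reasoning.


Vowels in 'zuxa': u, a = 2 vowels.

2


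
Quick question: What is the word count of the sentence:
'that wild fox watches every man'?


Split into words: that | wild | fox | watches | every | man = 6 words.

6


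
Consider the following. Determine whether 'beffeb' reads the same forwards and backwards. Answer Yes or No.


Forward: 'beffeb'
Reversed: 'beffeb'
They are identical.

Yes


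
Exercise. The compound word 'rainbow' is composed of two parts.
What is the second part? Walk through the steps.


Split 'rainbow' into 'rain' + 'bow'. The second part is 'bow'.

bow


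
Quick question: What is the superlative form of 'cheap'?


Apply superlative formation (add -est): 'cheap' -> 'cheapest'.

cheapest


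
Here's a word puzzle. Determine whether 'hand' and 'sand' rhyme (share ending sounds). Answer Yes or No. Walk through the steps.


Rime (stressed vowel + following sounds) of 'hand': -and = /ænd/
Rime of 'sand': -and = /ænd/
/ænd/ and /ænd/ are the same ending sound, so the words rhyme.

Yes


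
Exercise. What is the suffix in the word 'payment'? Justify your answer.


The word 'payment' = 'pay' (root) + '-ment' (suffix). The suffix is '-ment'.

ment


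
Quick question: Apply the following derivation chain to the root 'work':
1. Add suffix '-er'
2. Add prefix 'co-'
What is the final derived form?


Step 1: Add suffix '-er' to 'work' = 'worker'
Step 2: Add prefix 'co-' to 'worker' = 'coworker'

coworker


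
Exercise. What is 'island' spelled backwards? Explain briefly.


Reverse 'island' character by character: 'dnalsi'.

dnalsi


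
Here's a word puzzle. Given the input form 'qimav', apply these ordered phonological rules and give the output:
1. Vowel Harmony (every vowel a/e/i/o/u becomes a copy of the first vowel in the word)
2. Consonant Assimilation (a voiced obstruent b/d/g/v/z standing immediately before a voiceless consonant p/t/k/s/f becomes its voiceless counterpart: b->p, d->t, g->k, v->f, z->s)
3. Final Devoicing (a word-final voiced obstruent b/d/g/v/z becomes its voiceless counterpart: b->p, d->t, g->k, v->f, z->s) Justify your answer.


Starting form: 'qimav'
Rule 1: Vowel Harmony: all vowels become 'i' (matching first vowel). 'qimav' -> 'qimiv'
Rule 2: Consonant Assimilation: no voiced obstruent (b/d/g/v/z) stands immediately before a voiceless consonant (p/t/k/s/f). No change.
Rule 3: Final Devoicing: word-final voiced obstruent 'v' becomes voiceless 'f'. 'qimiv' -> 'qimif'
Final form: 'qimif'

qimif


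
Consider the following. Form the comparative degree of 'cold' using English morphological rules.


Apply comparative formation (add -er): 'cold' -> 'colder'.

colder


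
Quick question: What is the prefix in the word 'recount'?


The word 'recount' = 're' (prefix) + 'count' (root). The prefix is 're'.

re


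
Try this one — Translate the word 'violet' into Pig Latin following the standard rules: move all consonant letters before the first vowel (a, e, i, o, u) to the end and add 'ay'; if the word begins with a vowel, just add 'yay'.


'violet': move consonant cluster 'v' to end and add 'ay': 'ioletvay'.

ioletvay


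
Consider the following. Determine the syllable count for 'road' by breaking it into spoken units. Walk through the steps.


Break 'road' into syllables: road -> road = 1 syllable

1 syllable


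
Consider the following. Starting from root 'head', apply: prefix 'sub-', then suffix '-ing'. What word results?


Step 1: Add prefix 'sub-' to 'head' = 'subhead'
Step 2: Add suffix '-ing' to 'subhead' = 'subheading'

subheading


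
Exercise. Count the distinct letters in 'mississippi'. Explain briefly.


Unique letters in 'mississippi': {i, m, p, s} = 4 distinct letters.

4


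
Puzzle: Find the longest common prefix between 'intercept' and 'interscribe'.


Compare from the start: 5 characters match: 'inter'. Mismatch at position 6: 'c' vs 's'.

inter


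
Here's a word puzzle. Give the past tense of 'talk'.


Apply rule: Add -ed. 'talk' becomes 'talked'.

talked


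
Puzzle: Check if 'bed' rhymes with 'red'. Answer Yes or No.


Rime (stressed vowel + following sounds) of 'bed': -ed = /ɛd/
Rime of 'red': -ed = /ɛd/
/ɛd/ and /ɛd/ are the same ending sound, so the words rhyme.

Yes


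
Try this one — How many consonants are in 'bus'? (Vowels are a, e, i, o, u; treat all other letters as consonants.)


Consonants in 'bus': b, s = 2 consonants.

2


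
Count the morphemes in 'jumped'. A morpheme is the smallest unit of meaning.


Decomposition: jump (root) + -ed (suffix) = 2 morpheme(s)

2 morphemes


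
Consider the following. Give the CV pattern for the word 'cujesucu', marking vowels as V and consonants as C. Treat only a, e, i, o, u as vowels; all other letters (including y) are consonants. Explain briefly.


Letter mapping: c = C, u = V, j = C, e = V, s = C, u = V, c = C, u = V.

CVCVCVCV


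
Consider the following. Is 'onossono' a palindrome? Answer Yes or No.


Forward: 'onossono'
Reversed: 'onossono'
They are identical.

Yes


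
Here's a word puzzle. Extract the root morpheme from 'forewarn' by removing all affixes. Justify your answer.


Remove prefix 'fore' from 'forewarn' to get root 'warn'.

warn


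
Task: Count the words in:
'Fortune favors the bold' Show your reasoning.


Split into words: Fortune | favors | the | bold = 4 words.

4


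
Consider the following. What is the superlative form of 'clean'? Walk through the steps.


Apply superlative formation (add -est): 'clean' -> 'cleanest'.

cleanest


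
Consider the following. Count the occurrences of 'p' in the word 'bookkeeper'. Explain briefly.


Letter 'p' in 'bookkeeper': found at position(s) 8 = 1 occurrence(s).

1


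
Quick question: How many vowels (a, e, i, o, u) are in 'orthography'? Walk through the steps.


Vowels in 'orthography': o, o, a = 3 vowels.

3


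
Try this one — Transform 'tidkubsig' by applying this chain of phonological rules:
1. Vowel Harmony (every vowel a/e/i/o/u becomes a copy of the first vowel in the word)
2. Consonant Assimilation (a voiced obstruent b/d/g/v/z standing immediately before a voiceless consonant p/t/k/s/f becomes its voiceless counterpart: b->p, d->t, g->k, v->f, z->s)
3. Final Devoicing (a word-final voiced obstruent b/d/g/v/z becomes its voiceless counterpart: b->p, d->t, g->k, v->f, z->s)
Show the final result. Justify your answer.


Starting form: 'tidkubsig'
Rule 1: Vowel Harmony: all vowels become 'i' (matching first vowel). 'tidkubsig' -> 'tidkibsig'
Rule 2: Consonant Assimilation: voiced obstruent before voiceless consonant becomes voiceless ('dk' -> 'tk', 'bs' -> 'ps'). 'tidkibsig' -> 'titkipsig'
Rule 3: Final Devoicing: word-final voiced obstruent 'g' becomes voiceless 'k'. 'titkipsig' -> 'titkipsik'
Final form: 'titkipsik'

titkipsik


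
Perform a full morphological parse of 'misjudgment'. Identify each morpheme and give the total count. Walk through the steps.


Step 1: Identify prefix: 'mis' (meaning: wrongly)
Step 2: Identify root: 'judge'
Step 3: Identify suffix(es): 'ment'
Decomposition: mis- (prefix: wrongly) + judge (root) + -ment (suffix: action/result)
Total morphemes: 3

3 morphemes (mis- (prefix: wrongly) + judge (root) + -ment (suffix: action/result))


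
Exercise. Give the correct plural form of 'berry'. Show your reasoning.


Apply rule: Change -y to -ies (consonant + y). 'berry' becomes 'berries'.

berries


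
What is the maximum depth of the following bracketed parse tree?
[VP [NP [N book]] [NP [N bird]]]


Count bracket nesting levels:
'[' at pos 0: depth = 1
'[' at pos 4: depth = 2
'[' at pos 8: depth = 3
'[' at pos 18: depth = 2
'[' at pos 22: depth = 3
Maximum depth reached: 3

3


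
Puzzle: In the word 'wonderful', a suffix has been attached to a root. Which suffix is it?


The word 'wonderful' = 'wonder' (root) + '-ful' (suffix). The suffix is '-ful'.

ful


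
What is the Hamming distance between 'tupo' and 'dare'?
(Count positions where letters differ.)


Alignment:
Position 1: 't' vs 'd' = DIFFER
Position 2: 'u' vs 'a' = DIFFER
Position 3: 'p' vs 'r' = DIFFER
Position 4: 'o' vs 'e' = DIFFER
Total differences: 4

4


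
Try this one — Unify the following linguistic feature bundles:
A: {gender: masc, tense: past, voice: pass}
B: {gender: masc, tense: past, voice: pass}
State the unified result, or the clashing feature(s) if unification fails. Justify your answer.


Compare features:
gender: A=masc vs B=masc -> unified: masc
tense: A=past vs B=past -> unified: past
voice: A=pass vs B=pass -> unified: pass
No clashes found.

Unified: {gender: masc, tense: past, voice: pass}


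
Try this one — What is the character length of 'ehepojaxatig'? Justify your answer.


Spell out 'ehepojaxatig' and number each letter: e(1), h(2), e(3), p(4), o(5), j(6), a(7), x(8), a(9), t(10), i(11), g(12). Total: 12 letters.

12


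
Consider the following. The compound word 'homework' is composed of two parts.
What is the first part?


Split 'homework' into 'home' + 'work'. The first part is 'home'.

home


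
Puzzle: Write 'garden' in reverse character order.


Reverse 'garden' character by character: 'nedrag'.

nedrag


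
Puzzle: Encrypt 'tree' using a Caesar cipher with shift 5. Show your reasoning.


Shift each letter by 5: t -> y, r -> w, e -> j, e -> j. Result: 'ywjj'.

ywjj


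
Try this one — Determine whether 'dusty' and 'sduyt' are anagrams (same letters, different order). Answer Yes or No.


Sorted letters of 'dusty': 'dstuy'
Sorted letters of 'sduyt': 'dstuy'
They match.

Yes


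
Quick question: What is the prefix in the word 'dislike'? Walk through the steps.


The word 'dislike' = 'dis' (prefix) + 'like' (root). The prefix is 'dis'.

dis


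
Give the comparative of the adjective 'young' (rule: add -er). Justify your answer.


Apply comparative formation (add -er): 'young' -> 'younger'.

younger


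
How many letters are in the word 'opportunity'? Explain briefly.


Spell out 'opportunity' and number each letter: o(1), p(2), p(3), o(4), r(5), t(6), u(7), n(8), i(9), t(10), y(11). Total: 11 letters.

11


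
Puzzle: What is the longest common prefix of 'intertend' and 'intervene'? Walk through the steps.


Compare from the start: 5 characters match: 'inter'. Mismatch at position 6: 't' vs 'v'.

inter


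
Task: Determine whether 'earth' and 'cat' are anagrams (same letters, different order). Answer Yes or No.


Sorted letters of 'earth': 'aehrt'
Sorted letters of 'cat': 'act'
They do not match.

No


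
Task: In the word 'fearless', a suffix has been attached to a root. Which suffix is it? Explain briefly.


The word 'fearless' = 'fear' (root) + '-less' (suffix). The suffix is '-less'.

less


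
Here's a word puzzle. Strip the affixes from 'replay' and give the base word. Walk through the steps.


Remove prefix 're' from 'replay' to get root 'play'.

play


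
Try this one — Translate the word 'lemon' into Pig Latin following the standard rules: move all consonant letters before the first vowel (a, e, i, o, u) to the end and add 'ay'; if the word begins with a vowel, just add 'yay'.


'lemon': move consonant cluster 'l' to end and add 'ay': 'emonlay'.

emonlay


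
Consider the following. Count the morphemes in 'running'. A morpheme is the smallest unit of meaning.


Decomposition: run (root) + -ing (suffix) = 2 morpheme(s)

2 morphemes


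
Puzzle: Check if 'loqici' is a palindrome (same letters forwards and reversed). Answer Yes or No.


Forward: 'loqici'
Reversed: 'iciqol'
They differ.

No


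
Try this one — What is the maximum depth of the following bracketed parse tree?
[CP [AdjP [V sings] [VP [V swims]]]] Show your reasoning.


Count bracket nesting levels:
'[' at pos 0: depth = 1
'[' at pos 4: depth = 2
'[' at pos 10: depth = 3
'[' at pos 20: depth = 3
'[' at pos 24: depth = 4
Maximum depth reached: 4

4


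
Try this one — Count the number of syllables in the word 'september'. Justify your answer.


Break 'september' into syllables: sep-tem-ber -> sep | tem | ber = 3 syllables

3 syllables


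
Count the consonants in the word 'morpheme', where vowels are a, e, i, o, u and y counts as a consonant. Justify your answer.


Consonants in 'morpheme': m, r, p, h, m = 5 consonants.

5


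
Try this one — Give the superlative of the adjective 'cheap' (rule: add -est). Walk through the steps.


Apply superlative formation (add -est): 'cheap' -> 'cheapest'.

cheapest


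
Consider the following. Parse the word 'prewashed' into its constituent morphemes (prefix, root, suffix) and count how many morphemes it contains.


Step 1: Identify prefix: 'pre' (meaning: before)
Step 2: Identify root: 'wash'
Step 3: Identify suffix(es): 'ed'
Decomposition: pre- (prefix: before) + wash (root) + -ed (suffix: past)
Total morphemes: 3

3 morphemes (pre- (prefix: before) + wash (root) + -ed (suffix: past))


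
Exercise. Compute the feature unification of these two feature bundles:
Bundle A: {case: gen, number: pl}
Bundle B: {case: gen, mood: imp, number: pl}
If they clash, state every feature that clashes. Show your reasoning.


Compare features:
case: A=gen vs B=gen -> unified: gen
mood: A=_ vs B=imp -> unified: imp
number: A=pl vs B=pl -> unified: pl
No clashes found.

Unified: {case: gen, mood: imp, number: pl}


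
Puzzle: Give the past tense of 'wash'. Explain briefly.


Apply rule: Add -ed. 'wash' becomes 'washed'.

washed


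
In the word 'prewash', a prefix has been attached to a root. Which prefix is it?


The word 'prewash' = 'pre' (prefix) + 'wash' (root). The prefix is 'pre'.

pre


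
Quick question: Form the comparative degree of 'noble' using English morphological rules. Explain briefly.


Apply comparative formation (ends in e: add -r): 'noble' -> 'nobler'.

nobler


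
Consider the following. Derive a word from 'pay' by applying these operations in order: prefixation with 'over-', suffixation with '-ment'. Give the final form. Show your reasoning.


Step 1: Add prefix 'over-' to 'pay' = 'overpay'
Step 2: Add suffix '-ment' to 'overpay' = 'overpayment'

overpayment


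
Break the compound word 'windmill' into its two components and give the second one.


Split 'windmill' into 'wind' + 'mill'. The second part is 'mill'.

mill


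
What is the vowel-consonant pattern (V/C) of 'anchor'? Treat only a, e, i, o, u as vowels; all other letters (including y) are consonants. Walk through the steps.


Letter mapping: a = V, n = C, c = C, h = C, o = V, r = C.

VCCCVC


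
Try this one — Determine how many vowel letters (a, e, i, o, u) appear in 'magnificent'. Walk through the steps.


Vowels in 'magnificent': a, i, i, e = 4 vowels.

4


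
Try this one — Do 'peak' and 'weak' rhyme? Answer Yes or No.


Rime (stressed vowel + following sounds) of 'peak': -eak = /iːk/
Rime of 'weak': -eak = /iːk/
/iːk/ and /iːk/ are the same ending sound, so the words rhyme.

Yes


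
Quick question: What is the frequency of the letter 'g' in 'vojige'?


Letter 'g' in 'vojige': found at position(s) 5 = 1 occurrence(s).

1


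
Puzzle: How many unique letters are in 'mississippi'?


Unique letters in 'mississippi': {i, m, p, s} = 4 distinct letters.

4


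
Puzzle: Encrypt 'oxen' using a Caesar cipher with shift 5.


Shift each letter by 5: o -> t, x -> c, e -> j, n -> s. Result: 'tcjs'.

tcjs


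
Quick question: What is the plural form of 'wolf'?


Apply rule: Change -f to -ves. 'wolf' becomes 'wolves'.

wolves


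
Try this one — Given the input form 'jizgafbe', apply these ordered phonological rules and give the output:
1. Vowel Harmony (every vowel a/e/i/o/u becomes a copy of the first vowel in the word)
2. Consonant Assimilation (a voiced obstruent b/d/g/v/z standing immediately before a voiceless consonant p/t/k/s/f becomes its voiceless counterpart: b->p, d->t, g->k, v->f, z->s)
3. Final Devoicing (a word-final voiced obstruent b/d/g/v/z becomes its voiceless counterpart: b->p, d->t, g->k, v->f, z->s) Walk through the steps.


Starting form: 'jizgafbe'
Rule 1: Vowel Harmony: all vowels become 'i' (matching first vowel). 'jizgafbe' -> 'jizgifbi'
Rule 2: Consonant Assimilation: no voiced obstruent (b/d/g/v/z) stands immediately before a voiceless consonant (p/t/k/s/f). No change.
Rule 3: Final Devoicing: the word ends in the vowel 'i', not a consonant. No change.
Final form: 'jizgifbi'

jizgifbi


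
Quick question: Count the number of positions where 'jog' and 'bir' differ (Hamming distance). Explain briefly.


Alignment:
Position 1: 'j' vs 'b' = DIFFER
Position 2: 'o' vs 'i' = DIFFER
Position 3: 'g' vs 'r' = DIFFER
Total differences: 3

3


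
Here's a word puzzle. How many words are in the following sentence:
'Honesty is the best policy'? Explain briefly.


Split into words: Honesty | is | the | best | policy = 5 words.

5


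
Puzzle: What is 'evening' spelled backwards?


Reverse 'evening' character by character: 'gnineve'.

gnineve


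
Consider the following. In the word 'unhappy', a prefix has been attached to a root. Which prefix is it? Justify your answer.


The word 'unhappy' = 'un' (prefix) + 'happy' (root). The prefix is 'un'.

un


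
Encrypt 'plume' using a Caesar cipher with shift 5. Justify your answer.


Shift each letter by 5: p -> u, l -> q, u -> z, m -> r, e -> j. Result: 'uqzrj'.

uqzrj


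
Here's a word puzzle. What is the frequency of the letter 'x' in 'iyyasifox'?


Letter 'x' in 'iyyasifox': found at position(s) 9 = 1 occurrence(s).

1


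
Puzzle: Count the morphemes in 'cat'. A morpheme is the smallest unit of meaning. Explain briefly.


Decomposition: cat (free morpheme) = 1 morpheme(s)

1 morphemes


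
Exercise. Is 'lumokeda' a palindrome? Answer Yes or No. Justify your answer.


Forward: 'lumokeda'
Reversed: 'adekomul'
They differ.

No


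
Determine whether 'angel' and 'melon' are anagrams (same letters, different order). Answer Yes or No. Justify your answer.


Sorted letters of 'angel': 'aegln'
Sorted letters of 'melon': 'elmno'
They do not match.

No


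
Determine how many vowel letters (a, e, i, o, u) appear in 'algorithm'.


Vowels in 'algorithm': a, o, i = 3 vowels.

3


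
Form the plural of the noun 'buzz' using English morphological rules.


Apply rule: Add -es (sibilant/fricative ending). 'buzz' becomes 'buzzes'.

buzzes


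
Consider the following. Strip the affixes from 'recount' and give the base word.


Remove prefix 're' from 'recount' to get root 'count'.

count


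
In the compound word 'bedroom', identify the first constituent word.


Split 'bedroom' into 'bed' + 'room'. The first part is 'bed'.

bed


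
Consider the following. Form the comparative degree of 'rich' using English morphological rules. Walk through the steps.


Apply comparative formation (add -er): 'rich' -> 'richer'.

richer


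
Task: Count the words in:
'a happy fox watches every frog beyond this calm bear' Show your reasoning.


Split into words: a | happy | fox | watches | every | frog | beyond | this | calm | bear = 10 words.

10


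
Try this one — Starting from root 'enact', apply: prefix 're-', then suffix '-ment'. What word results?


Step 1: Add prefix 're-' to 'enact' = 'reenact'
Step 2: Add suffix '-ment' to 'reenact' = 'reenactment'

reenactment


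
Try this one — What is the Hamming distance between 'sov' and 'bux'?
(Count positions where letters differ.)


Alignment:
Position 1: 's' vs 'b' = DIFFER
Position 2: 'o' vs 'u' = DIFFER
Position 3: 'v' vs 'x' = DIFFER
Total differences: 3

3


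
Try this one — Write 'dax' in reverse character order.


Reverse 'dax' character by character: 'xad'.

xad


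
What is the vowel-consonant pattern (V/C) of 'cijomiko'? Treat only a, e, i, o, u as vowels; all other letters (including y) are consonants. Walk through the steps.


Letter mapping: c = C, i = V, j = C, o = V, m = C, i = V, k = C, o = V.

CVCVCVCV


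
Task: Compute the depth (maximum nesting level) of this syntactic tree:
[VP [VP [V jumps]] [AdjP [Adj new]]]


Count bracket nesting levels:
'[' at pos 0: depth = 1
'[' at pos 4: depth = 2
'[' at pos 8: depth = 3
'[' at pos 19: depth = 2
'[' at pos 25: depth = 3
Maximum depth reached: 3

3


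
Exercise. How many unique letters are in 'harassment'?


Unique letters in 'harassment': {a, e, h, m, n, r, s, t} = 8 distinct letters.

8


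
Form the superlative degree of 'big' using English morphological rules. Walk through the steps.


Apply superlative formation (double final consonant, add -est): 'big' -> 'biggest'.

biggest


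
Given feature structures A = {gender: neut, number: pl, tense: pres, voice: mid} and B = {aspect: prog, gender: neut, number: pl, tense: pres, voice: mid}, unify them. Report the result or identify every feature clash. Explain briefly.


Compare features:
aspect: A=_ vs B=prog -> unified: prog
gender: A=neut vs B=neut -> unified: neut
number: A=pl vs B=pl -> unified: pl
tense: A=pres vs B=pres -> unified: pres
voice: A=mid vs B=mid -> unified: mid
No clashes found.

Unified: {aspect: prog, gender: neut, number: pl, tense: pres, voice: mid}


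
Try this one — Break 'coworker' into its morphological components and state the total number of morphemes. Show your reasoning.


Step 1: Identify prefix: 'co' (meaning: together)
Step 2: Identify root: 'work'
Step 3: Identify suffix(es): 'er'
Decomposition: co- (prefix: together) + work (root) + -er (suffix: one who)
Total morphemes: 3

3 morphemes (co- (prefix: together) + work (root) + -er (suffix: one who))


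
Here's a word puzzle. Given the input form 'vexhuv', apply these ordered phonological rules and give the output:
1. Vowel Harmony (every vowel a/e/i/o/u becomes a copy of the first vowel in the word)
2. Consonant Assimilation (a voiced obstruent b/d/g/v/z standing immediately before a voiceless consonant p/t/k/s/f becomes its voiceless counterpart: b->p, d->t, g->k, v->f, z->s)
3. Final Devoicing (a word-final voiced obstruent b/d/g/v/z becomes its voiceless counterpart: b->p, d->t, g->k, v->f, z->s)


Starting form: 'vexhuv'
Rule 1: Vowel Harmony: all vowels become 'e' (matching first vowel). 'vexhuv' -> 'vexhev'
Rule 2: Consonant Assimilation: no voiced obstruent (b/d/g/v/z) stands immediately before a voiceless consonant (p/t/k/s/f). No change.
Rule 3: Final Devoicing: word-final voiced obstruent 'v' becomes voiceless 'f'. 'vexhev' -> 'vexhef'
Final form: 'vexhef'

vexhef


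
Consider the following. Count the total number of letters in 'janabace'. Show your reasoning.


Spell out 'janabace' and number each letter: j(1), a(2), n(3), a(4), b(5), a(6), c(7), e(8). Total: 8 letters.

8


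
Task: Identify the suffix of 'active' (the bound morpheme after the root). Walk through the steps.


The word 'active' = 'act' (root) + '-ive' (suffix). The suffix is '-ive'.

ive


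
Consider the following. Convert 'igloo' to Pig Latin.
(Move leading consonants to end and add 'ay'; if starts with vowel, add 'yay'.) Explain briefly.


'igloo' starts with a vowel, so add 'yay': 'iglooyay'.

iglooyay


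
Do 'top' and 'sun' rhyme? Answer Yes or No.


Rime (stressed vowel + following sounds) of 'top': -op = /ɒp/
Rime of 'sun': -un = /ʌn/
/ɒp/ and /ʌn/ are different ending sounds, so the words do not rhyme.

No


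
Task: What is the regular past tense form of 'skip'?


Apply rule: Double final consonant and add -ed. 'skip' becomes 'skipped'.

skipped


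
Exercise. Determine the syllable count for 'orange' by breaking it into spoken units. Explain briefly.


Break 'orange' into syllables: or-ange -> or | ange = 2 syllables

2 syllables


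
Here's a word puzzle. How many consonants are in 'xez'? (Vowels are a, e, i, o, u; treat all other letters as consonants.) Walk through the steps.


Consonants in 'xez': x, z = 2 consonants.

2


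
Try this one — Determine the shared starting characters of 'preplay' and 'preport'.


Compare from the start: 4 characters match: 'prep'. Mismatch at position 5: 'l' vs 'o'.

prep


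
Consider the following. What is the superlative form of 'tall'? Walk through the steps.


Apply superlative formation (add -est): 'tall' -> 'tallest'.

tallest


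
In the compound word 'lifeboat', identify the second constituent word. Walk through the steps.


Split 'lifeboat' into 'life' + 'boat'. The second part is 'boat'.

boat


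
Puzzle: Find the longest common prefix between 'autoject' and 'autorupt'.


Compare from the start: 4 characters match: 'auto'. Mismatch at position 5: 'j' vs 'r'.

auto


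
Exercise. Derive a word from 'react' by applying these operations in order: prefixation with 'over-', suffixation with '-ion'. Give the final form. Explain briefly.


Step 1: Add prefix 'over-' to 'react' = 'overreact'
Step 2: Add suffix '-ion' to 'overreact' = 'overreaction'

overreaction


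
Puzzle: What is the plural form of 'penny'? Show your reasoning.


Apply rule: Change -y to -ies (consonant + y). 'penny' becomes 'pennies'.

pennies


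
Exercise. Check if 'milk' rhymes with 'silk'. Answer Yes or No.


Rime (stressed vowel + following sounds) of 'milk': -ilk = /ɪlk/
Rime of 'silk': -ilk = /ɪlk/
/ɪlk/ and /ɪlk/ are the same ending sound, so the words rhyme.

Yes


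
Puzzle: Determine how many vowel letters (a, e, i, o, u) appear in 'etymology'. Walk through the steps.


Vowels in 'etymology': e, o, o = 3 vowels.

3


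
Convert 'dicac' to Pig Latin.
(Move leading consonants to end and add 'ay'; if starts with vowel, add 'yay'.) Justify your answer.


'dicac': move consonant cluster 'd' to end and add 'ay': 'icacday'.

icacday


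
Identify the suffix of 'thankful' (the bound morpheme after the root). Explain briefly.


The word 'thankful' = 'thank' (root) + '-ful' (suffix). The suffix is '-ful'.

ful


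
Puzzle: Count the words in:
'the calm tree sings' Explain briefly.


Split into words: the | calm | tree | sings = 4 words.

4


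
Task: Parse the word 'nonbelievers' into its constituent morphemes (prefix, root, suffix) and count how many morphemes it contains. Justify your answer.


Step 1: Identify prefix: 'non' (meaning: not)
Step 2: Identify root: 'believe'
Step 3: Identify suffix(es): 'er, s'
Decomposition: non- (prefix: not) + believe (root) + -er (suffix: one who) + -s (plural)
Total morphemes: 4

4 morphemes (non- (prefix: not) + believe (root) + -er (suffix: one who) + -s (plural))


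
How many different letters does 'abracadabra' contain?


Unique letters in 'abracadabra': {a, b, c, d, r} = 5 distinct letters.

5


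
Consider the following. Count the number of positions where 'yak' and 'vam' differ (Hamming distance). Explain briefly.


Alignment:
Position 1: 'y' vs 'v' = DIFFER
Position 2: 'a' vs 'a' = match
Position 3: 'k' vs 'm' = DIFFER
Total differences: 2

2


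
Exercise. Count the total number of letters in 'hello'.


Spell out 'hello' and number each letter: h(1), e(2), l(3), l(4), o(5). Total: 5 letters.

5


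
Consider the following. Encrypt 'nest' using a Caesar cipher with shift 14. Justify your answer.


Shift each letter by 14: n -> b, e -> s, s -> g, t -> h. Result: 'bsgh'.

bsgh


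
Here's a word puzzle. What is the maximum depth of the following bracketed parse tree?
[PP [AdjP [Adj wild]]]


Count bracket nesting levels:
'[' at pos 0: depth = 1
'[' at pos 4: depth = 2
'[' at pos 10: depth = 3
Maximum depth reached: 3

3


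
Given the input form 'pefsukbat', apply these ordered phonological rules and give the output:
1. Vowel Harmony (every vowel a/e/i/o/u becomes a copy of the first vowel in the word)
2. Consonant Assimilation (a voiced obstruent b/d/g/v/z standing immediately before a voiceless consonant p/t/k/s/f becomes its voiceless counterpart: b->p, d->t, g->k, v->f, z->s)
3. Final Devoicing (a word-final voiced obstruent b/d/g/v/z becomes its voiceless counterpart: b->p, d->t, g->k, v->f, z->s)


Starting form: 'pefsukbat'
Rule 1: Vowel Harmony: all vowels become 'e' (matching first vowel). 'pefsukbat' -> 'pefsekbet'
Rule 2: Consonant Assimilation: no voiced obstruent (b/d/g/v/z) stands immediately before a voiceless consonant (p/t/k/s/f). No change.
Rule 3: Final Devoicing: final consonant 't' is not one of the voiced obstruents b/d/g/v/z. No change.
Final form: 'pefsekbet'

pefsekbet


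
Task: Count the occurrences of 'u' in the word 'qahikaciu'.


Letter 'u' in 'qahikaciu': found at position(s) 9 = 1 occurrence(s).

1
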